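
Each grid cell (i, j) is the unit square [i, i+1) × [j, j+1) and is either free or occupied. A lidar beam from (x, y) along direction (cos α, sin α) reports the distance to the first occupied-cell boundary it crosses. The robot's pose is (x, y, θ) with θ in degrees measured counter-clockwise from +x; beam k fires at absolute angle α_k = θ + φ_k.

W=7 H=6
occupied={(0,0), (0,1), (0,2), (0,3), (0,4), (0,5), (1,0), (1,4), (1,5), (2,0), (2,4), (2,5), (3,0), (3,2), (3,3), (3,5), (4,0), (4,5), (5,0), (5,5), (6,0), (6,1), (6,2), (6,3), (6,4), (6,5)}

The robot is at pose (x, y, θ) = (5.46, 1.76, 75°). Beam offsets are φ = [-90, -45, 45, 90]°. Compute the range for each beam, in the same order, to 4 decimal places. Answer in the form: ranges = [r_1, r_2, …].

ranges = [0.5590, 0.6235, 3.7412, 1.5115]

beam 1: φ=-90°, α=345°
  dir = (cos 345°, sin 345°) = (0.9659, -0.2588); from cell (5,1)
  next x-line at t=0.5590, next y-line at t=2.9364; Δt_x=1.0353, Δt_y=3.8637
    x: enter (6,1) at t=0.5590 ← occupied
  → r_1 = 0.5590
beam 2: φ=-45°, α=30°
  dir = (cos 30°, sin 30°) = (0.8660, 0.5000); from cell (5,1)
  next x-line at t=0.6235, next y-line at t=0.4800; Δt_x=1.1547, Δt_y=2.0000
    y: enter (5,2) at t=0.4800
    x: enter (6,2) at t=0.6235 ← occupied
  → r_2 = 0.6235
beam 3: φ=45°, α=120°
  dir = (cos 120°, sin 120°) = (-0.5000, 0.8660); from cell (5,1)
  next x-line at t=0.9200, next y-line at t=0.2771; Δt_x=2.0000, Δt_y=1.1547
    y: enter (5,2) at t=0.2771
    x: enter (4,2) at t=0.9200
    y: enter (4,3) at t=1.4318
    y: enter (4,4) at t=2.5865
    x: enter (3,4) at t=2.9200
    y: enter (3,5) at t=3.7412 ← occupied
  → r_3 = 3.7412
beam 4: φ=90°, α=165°
  dir = (cos 165°, sin 165°) = (-0.9659, 0.2588); from cell (5,1)
  next x-line at t=0.4762, next y-line at t=0.9273; Δt_x=1.0353, Δt_y=3.8637
    x: enter (4,1) at t=0.4762
    y: enter (4,2) at t=0.9273
    x: enter (3,2) at t=1.5115 ← occupied
  → r_4 = 1.5115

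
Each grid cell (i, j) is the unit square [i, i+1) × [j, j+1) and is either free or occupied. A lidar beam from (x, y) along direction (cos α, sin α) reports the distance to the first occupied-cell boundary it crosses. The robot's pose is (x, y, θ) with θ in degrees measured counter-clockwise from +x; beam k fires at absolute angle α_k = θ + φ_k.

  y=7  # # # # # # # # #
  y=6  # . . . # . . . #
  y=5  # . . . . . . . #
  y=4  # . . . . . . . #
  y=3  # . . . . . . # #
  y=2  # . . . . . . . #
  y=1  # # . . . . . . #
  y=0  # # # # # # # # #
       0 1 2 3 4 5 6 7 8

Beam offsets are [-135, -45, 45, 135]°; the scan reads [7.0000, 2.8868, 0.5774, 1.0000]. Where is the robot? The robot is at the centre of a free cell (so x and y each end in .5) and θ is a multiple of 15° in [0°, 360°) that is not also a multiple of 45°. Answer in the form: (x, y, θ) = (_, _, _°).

(x, y, θ) = (1.5, 4.5, 105°)

Candidates: 39 free-cell centres × 16 headings = 624 poses. Raycast each; keep the one whose scan matches to 4 dp.
  (2.5, 5.5, 75°): beam 1 = 5.1962 ≠ 7.0000 ✗
  (4.5, 1.5, 285°): beam 1 = 4.0415 ≠ 7.0000 ✗
  (2.5, 2.5, 195°): beam 1 = 4.0415 ≠ 7.0000 ✗
  (3.5, 5.5, 240°): beam 1 = 1.5529 ≠ 7.0000 ✗
  …
  (1.5, 4.5, 105°): r_1=7.0000, r_2=2.8868, r_3=0.5774, r_4=1.0000 — all match ✓
Unique over the lattice → pose = (1.5, 4.5, 105°).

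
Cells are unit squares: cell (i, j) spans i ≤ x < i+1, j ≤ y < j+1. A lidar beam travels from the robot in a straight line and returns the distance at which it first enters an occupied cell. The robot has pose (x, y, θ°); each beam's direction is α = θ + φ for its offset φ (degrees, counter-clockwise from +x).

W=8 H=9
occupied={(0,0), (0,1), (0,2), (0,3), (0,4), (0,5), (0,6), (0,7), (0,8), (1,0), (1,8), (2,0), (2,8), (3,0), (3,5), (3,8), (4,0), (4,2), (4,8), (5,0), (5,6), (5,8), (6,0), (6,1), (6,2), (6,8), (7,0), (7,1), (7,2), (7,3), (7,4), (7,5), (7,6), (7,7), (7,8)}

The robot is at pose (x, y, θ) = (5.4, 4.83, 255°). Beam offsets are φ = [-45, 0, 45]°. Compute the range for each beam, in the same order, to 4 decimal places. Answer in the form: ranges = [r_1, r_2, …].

ranges = [5.0807, 1.8946, 2.1131]

beam 1: φ=-45°, α=210°
  d=(-0.8660,-0.5000)  start (5,4)  tX=0.4619 tY=1.6600  stride 1/|dx|=1.1547 1/|dy|=2.0000
    cross x-line → (4,4), t=0.4619
    cross x-line → (3,4), t=1.6166
    cross y-line → (3,3), t=1.6600
    cross x-line → (2,3), t=2.7713
    cross y-line → (2,2), t=3.6600
    cross x-line → (1,2), t=3.9260
    cross x-line → (0,2), t=5.0807 (wall)
  → r_1 = 5.0807
beam 2: φ=0°, α=255°
  d=(-0.2588,-0.9659)  start (5,4)  tX=1.5455 tY=0.8593  stride 1/|dx|=3.8637 1/|dy|=1.0353
    cross y-line → (5,3), t=0.8593
    cross x-line → (4,3), t=1.5455
    cross y-line → (4,2), t=1.8946 (wall)
  → r_2 = 1.8946
beam 3: φ=45°, α=300°
  d=(0.5000,-0.8660)  start (5,4)  tX=1.2000 tY=0.9584  stride 1/|dx|=2.0000 1/|dy|=1.1547
    cross y-line → (5,3), t=0.9584
    cross x-line → (6,3), t=1.2000
    cross y-line → (6,2), t=2.1131 (wall)
  → r_3 = 2.1131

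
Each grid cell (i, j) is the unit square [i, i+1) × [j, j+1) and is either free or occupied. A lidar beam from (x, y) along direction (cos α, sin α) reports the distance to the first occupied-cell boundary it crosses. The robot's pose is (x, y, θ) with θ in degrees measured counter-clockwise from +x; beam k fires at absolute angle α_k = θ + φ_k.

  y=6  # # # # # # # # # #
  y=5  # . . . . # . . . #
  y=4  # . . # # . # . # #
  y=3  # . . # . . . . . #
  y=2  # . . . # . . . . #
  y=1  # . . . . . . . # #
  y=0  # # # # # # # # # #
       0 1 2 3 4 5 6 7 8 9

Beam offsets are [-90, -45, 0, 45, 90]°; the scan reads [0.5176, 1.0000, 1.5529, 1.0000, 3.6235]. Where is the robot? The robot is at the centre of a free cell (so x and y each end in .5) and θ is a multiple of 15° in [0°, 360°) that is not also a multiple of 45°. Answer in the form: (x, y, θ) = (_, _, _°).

(x, y, θ) = (7.5, 5.5, 195°)

The pose lattice has 32·16 = 512 candidates. Test each by forward raycasting.
  (4.5, 5.5, 255°): beam 1 = 1.9319 ≠ 0.5176 ✗
  (8.5, 3.5, 120°): beam 1 = 0.5774 ≠ 0.5176 ✗
  (5.5, 2.5, 30°): beam 1 = 1.7321 ≠ 0.5176 ✗
  (7.5, 1.5, 60°): beam 1 = 0.5774 ≠ 0.5176 ✗
  (5.5, 3.5, 285°): beam 1 = 1.5529 ≠ 0.5176 ✗
  …
  (7.5, 5.5, 195°): r_1=0.5176, r_2=1.0000, r_3=1.5529, r_4=1.0000, r_5=3.6235 — all match ✓
Only this pose fits every beam.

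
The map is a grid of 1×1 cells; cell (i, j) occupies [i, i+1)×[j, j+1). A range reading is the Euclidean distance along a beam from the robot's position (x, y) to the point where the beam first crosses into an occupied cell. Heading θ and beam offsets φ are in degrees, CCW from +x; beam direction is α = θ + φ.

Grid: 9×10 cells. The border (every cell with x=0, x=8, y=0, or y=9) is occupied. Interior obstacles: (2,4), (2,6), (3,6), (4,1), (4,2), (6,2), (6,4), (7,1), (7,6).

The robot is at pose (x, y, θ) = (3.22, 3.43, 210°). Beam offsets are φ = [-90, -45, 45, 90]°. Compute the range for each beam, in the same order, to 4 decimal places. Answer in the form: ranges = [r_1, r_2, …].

beam 1: φ=-90°, α=120°
  dir = (cos 120°, sin 120°) = (-0.5000, 0.8660); from cell (3,3)
  next x-line at t=0.4400, next y-line at t=0.6582; Δt_x=2.0000, Δt_y=1.1547
    x: enter (2,3) at t=0.4400
    y: enter (2,4) at t=0.6582 ← occupied
  → r_1 = 0.6582
beam 2: φ=-45°, α=165°
  dir = (cos 165°, sin 165°) = (-0.9659, 0.2588); from cell (3,3)
  next x-line at t=0.2278, next y-line at t=2.2023; Δt_x=1.0353, Δt_y=3.8637
    x: enter (2,3) at t=0.2278
    x: enter (1,3) at t=1.2630
    y: enter (1,4) at t=2.2023
    x: enter (0,4) at t=2.2983 ← occupied
  → r_2 = 2.2983
beam 3: φ=45°, α=255°
  dir = (cos 255°, sin 255°) = (-0.2588, -0.9659); from cell (3,3)
  next x-line at t=0.8500, next y-line at t=0.4452; Δt_x=3.8637, Δt_y=1.0353
    y: enter (3,2) at t=0.4452
    x: enter (2,2) at t=0.8500
    y: enter (2,1) at t=1.4804
    y: enter (2,0) at t=2.5157 ← occupied
  → r_3 = 2.5157
beam 4: φ=90°, α=300°
  dir = (cos 300°, sin 300°) = (0.5000, -0.8660); from cell (3,3)
  next x-line at t=1.5600, next y-line at t=0.4965; Δt_x=2.0000, Δt_y=1.1547
    y: enter (3,2) at t=0.4965
    x: enter (4,2) at t=1.5600 ← occupied
  → r_4 = 1.5600

ranges = [0.6582, 2.2983, 2.5157, 1.5600]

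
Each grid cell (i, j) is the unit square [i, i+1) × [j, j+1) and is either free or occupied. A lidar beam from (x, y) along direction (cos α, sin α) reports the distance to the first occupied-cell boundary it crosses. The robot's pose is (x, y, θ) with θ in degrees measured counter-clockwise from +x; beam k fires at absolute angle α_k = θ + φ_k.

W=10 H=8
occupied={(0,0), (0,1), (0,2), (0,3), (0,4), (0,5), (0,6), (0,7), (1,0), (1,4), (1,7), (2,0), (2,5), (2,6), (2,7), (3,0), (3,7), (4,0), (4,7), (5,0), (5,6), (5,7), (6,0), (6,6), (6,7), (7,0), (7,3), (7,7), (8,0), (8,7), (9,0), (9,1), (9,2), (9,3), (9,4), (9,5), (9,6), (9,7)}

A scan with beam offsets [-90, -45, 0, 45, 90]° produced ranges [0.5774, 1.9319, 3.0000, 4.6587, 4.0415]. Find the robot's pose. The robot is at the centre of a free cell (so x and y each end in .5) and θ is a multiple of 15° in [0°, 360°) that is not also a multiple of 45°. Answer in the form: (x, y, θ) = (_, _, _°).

(x, y, θ) = (4.5, 1.5, 30°)

Enumerate (i+0.5, j+0.5, θ) over the 42 free cells and 16 admissible headings. For each, cast all 5 beams and compare to the given ranges.
  (5.5, 5.5, 255°): beam 1 = 2.5882 ≠ 0.5774 ✗
  (1.5, 2.5, 345°): beam 1 = 1.5529 ≠ 0.5774 ✗
  (6.5, 1.5, 150°): beam 1 = 1.7321 ≠ 0.5774 ✗
  …
  (4.5, 1.5, 30°): r_1=0.5774, r_2=1.9319, r_3=3.0000, r_4=4.6587, r_5=4.0415 — all match ✓
No second candidate reproduces the full scan.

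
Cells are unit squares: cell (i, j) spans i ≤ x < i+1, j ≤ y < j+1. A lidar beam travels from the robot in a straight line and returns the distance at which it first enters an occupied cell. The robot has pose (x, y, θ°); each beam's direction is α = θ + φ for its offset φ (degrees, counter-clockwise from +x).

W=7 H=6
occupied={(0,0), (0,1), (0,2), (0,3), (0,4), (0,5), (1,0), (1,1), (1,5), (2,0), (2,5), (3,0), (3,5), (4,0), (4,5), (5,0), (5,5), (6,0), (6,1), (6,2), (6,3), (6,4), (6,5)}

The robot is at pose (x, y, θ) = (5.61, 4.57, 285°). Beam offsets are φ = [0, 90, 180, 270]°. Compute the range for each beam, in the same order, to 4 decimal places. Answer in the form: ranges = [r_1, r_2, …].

beam 1: φ=0°, α=285°
  direction (0.2588, -0.9659); cell (5,4); t to first gridline: x 1.5068, y 0.5901 (then +3.8637 / +1.0353)
    (5,3) via y @ 0.5901
    (6,3) via x @ 1.5068  # hit
  → r_1 = 1.5068
beam 2: φ=90°, α=15°
  direction (0.9659, 0.2588); cell (5,4); t to first gridline: x 0.4038, y 1.6614 (then +1.0353 / +3.8637)
    (6,4) via x @ 0.4038  # hit
  → r_2 = 0.4038
beam 3: φ=180°, α=105°
  direction (-0.2588, 0.9659); cell (5,4); t to first gridline: x 2.3569, y 0.4452 (then +3.8637 / +1.0353)
    (5,5) via y @ 0.4452  # hit
  → r_3 = 0.4452
beam 4: φ=270°, α=195°
  direction (-0.9659, -0.2588); cell (5,4); t to first gridline: x 0.6315, y 2.2023 (then +1.0353 / +3.8637)
    (4,4) via x @ 0.6315
    (3,4) via x @ 1.6668
    (3,3) via y @ 2.2023
    (2,3) via x @ 2.7021
    (1,3) via x @ 3.7373
    (0,3) via x @ 4.7726  # hit
  → r_4 = 4.7726

ranges = [1.5068, 0.4038, 0.4452, 4.7726]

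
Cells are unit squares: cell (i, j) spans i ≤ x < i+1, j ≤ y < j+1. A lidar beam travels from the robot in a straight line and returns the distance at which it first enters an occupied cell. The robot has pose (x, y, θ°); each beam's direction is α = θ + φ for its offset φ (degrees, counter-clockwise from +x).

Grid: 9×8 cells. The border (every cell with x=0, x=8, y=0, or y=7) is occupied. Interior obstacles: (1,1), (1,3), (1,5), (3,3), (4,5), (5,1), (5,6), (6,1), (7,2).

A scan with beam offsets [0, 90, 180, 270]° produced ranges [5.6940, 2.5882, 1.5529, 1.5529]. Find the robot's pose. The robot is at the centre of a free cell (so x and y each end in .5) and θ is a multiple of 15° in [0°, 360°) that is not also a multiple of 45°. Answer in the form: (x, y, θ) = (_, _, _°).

(x, y, θ) = (2.5, 2.5, 15°)

The pose lattice has 33·16 = 528 candidates. Test each by forward raycasting.
  (2.5, 5.5, 150°): beam 1 = 0.5774 ≠ 5.6940 ✗
  (1.5, 6.5, 240°): beam 1 = 0.5774 ≠ 5.6940 ✗
  (1.5, 6.5, 345°): beam 1 = 2.5882 ≠ 5.6940 ✗
  …
  (2.5, 2.5, 15°): r_1=5.6940, r_2=2.5882, r_3=1.5529, r_4=1.5529 — all match ✓
Unique over the lattice → pose = (2.5, 2.5, 15°).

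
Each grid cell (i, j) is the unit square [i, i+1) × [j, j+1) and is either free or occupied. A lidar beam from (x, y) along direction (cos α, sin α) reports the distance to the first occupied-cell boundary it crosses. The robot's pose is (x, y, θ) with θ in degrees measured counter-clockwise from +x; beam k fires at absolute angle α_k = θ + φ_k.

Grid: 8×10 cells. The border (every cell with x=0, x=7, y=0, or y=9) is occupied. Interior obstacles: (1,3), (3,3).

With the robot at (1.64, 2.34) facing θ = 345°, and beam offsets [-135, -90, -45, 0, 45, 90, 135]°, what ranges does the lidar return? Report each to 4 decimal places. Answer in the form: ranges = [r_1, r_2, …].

beam 1: φ=-135°, α=210°
  direction (-0.8660, -0.5000); cell (1,2); t to first gridline: x 0.7390, y 0.6800 (then +1.1547 / +2.0000)
    (1,1) via y @ 0.6800
    (0,1) via x @ 0.7390  # hit
  → r_1 = 0.7390
beam 2: φ=-90°, α=255°
  direction (-0.2588, -0.9659); cell (1,2); t to first gridline: x 2.4728, y 0.3520 (then +3.8637 / +1.0353)
    (1,1) via y @ 0.3520
    (1,0) via y @ 1.3873  # hit
  → r_2 = 1.3873
beam 3: φ=-45°, α=300°
  direction (0.5000, -0.8660); cell (1,2); t to first gridline: x 0.7200, y 0.3926 (then +2.0000 / +1.1547)
    (1,1) via y @ 0.3926
    (2,1) via x @ 0.7200
    (2,0) via y @ 1.5473  # hit
  → r_3 = 1.5473
beam 4: φ=0°, α=345°
  direction (0.9659, -0.2588); cell (1,2); t to first gridline: x 0.3727, y 1.3137 (then +1.0353 / +3.8637)
    (2,2) via x @ 0.3727
    (2,1) via y @ 1.3137
    (3,1) via x @ 1.4080
    (4,1) via x @ 2.4433
    (5,1) via x @ 3.4785
    (6,1) via x @ 4.5138
    (6,0) via y @ 5.1774  # hit
  → r_4 = 5.1774
beam 5: φ=45°, α=30°
  direction (0.8660, 0.5000); cell (1,2); t to first gridline: x 0.4157, y 1.3200 (then +1.1547 / +2.0000)
    (2,2) via x @ 0.4157
    (2,3) via y @ 1.3200
    (3,3) via x @ 1.5704  # hit
  → r_5 = 1.5704
beam 6: φ=90°, α=75°
  direction (0.2588, 0.9659); cell (1,2); t to first gridline: x 1.3909, y 0.6833 (then +3.8637 / +1.0353)
    (1,3) via y @ 0.6833  # hit
  → r_6 = 0.6833
beam 7: φ=135°, α=120°
  direction (-0.5000, 0.8660); cell (1,2); t to first gridline: x 1.2800, y 0.7621 (then +2.0000 / +1.1547)
    (1,3) via y @ 0.7621  # hit
  → r_7 = 0.7621

ranges = [0.7390, 1.3873, 1.5473, 5.1774, 1.5704, 0.6833, 0.7621]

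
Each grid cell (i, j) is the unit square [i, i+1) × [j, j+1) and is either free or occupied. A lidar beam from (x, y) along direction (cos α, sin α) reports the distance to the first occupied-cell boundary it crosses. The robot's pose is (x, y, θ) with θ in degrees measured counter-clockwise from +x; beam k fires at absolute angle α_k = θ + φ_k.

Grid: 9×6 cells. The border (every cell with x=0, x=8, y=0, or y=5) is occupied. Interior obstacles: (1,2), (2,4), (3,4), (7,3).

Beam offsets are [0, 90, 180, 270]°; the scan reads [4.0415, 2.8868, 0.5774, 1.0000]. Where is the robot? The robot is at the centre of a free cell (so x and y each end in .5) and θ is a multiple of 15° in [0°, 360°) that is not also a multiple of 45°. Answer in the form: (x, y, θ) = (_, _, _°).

Candidates: 24 free-cell centres × 16 headings = 384 poses. Raycast each; keep the one whose scan matches to 4 dp.
  (4.5, 4.5, 330°): beam 1 = 2.8868 ≠ 4.0415 ✗
  (3.5, 2.5, 210°): beam 1 = 2.8868 ≠ 4.0415 ✗
  (2.5, 1.5, 105°): beam 1 = 3.6235 ≠ 4.0415 ✗
  …
  (4.5, 1.5, 60°): r_1=4.0415, r_2=2.8868, r_3=0.5774, r_4=1.0000 — all match ✓
Unique over the lattice → pose = (4.5, 1.5, 60°).

(x, y, θ) = (4.5, 1.5, 60°)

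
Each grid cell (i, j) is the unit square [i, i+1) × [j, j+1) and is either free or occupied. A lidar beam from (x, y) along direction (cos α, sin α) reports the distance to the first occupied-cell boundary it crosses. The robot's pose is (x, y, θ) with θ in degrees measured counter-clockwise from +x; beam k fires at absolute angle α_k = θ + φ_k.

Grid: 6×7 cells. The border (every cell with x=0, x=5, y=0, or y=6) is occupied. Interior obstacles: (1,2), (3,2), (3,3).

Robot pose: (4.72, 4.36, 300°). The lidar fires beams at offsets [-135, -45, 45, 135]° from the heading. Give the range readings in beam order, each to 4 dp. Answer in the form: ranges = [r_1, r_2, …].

ranges = [3.8512, 3.4785, 0.2899, 1.0818]

beam 1: φ=-135°, α=165°
  cosα=-0.9659 sinα=0.2588 | (4,4) | tMaxX 0.7454 tMaxY 2.4728 | tΔX 1.0353 tΔY 3.8637
    t=0.7454 [x] (3,4)
    t=1.7807 [x] (2,4)
    t=2.4728 [y] (2,5)
    t=2.8160 [x] (1,5)
    t=3.8512 [x] (0,5) — stop
  → r_1 = 3.8512
beam 2: φ=-45°, α=255°
  cosα=-0.2588 sinα=-0.9659 | (4,4) | tMaxX 2.7819 tMaxY 0.3727 | tΔX 3.8637 tΔY 1.0353
    t=0.3727 [y] (4,3)
    t=1.4080 [y] (4,2)
    t=2.4433 [y] (4,1)
    t=2.7819 [x] (3,1)
    t=3.4785 [y] (3,0) — stop
  → r_2 = 3.4785
beam 3: φ=45°, α=345°
  cosα=0.9659 sinα=-0.2588 | (4,4) | tMaxX 0.2899 tMaxY 1.3909 | tΔX 1.0353 tΔY 3.8637
    t=0.2899 [x] (5,4) — stop
  → r_3 = 0.2899
beam 4: φ=135°, α=75°
  cosα=0.2588 sinα=0.9659 | (4,4) | tMaxX 1.0818 tMaxY 0.6626 | tΔX 3.8637 tΔY 1.0353
    t=0.6626 [y] (4,5)
    t=1.0818 [x] (5,5) — stop
  → r_4 = 1.0818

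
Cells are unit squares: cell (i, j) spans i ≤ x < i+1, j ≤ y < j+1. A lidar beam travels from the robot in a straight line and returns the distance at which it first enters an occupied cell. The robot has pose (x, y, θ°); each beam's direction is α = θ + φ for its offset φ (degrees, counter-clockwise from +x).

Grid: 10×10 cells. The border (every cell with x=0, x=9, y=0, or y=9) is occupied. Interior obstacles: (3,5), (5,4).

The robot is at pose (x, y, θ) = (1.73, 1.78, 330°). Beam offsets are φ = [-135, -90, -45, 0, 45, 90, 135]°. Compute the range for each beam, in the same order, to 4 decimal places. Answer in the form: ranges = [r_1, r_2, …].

beam 1: φ=-135°, α=195°
  direction (-0.9659, -0.2588); cell (1,1); t to first gridline: x 0.7558, y 3.0137 (then +1.0353 / +3.8637)
    (0,1) via x @ 0.7558  # hit
  → r_1 = 0.7558
beam 2: φ=-90°, α=240°
  direction (-0.5000, -0.8660); cell (1,1); t to first gridline: x 1.4600, y 0.9007 (then +2.0000 / +1.1547)
    (1,0) via y @ 0.9007  # hit
  → r_2 = 0.9007
beam 3: φ=-45°, α=285°
  direction (0.2588, -0.9659); cell (1,1); t to first gridline: x 1.0432, y 0.8075 (then +3.8637 / +1.0353)
    (1,0) via y @ 0.8075  # hit
  → r_3 = 0.8075
beam 4: φ=0°, α=330°
  direction (0.8660, -0.5000); cell (1,1); t to first gridline: x 0.3118, y 1.5600 (then +1.1547 / +2.0000)
    (2,1) via x @ 0.3118
    (3,1) via x @ 1.4665
    (3,0) via y @ 1.5600  # hit
  → r_4 = 1.5600
beam 5: φ=45°, α=15°
  direction (0.9659, 0.2588); cell (1,1); t to first gridline: x 0.2795, y 0.8500 (then +1.0353 / +3.8637)
    (2,1) via x @ 0.2795
    (2,2) via y @ 0.8500
    (3,2) via x @ 1.3148
    (4,2) via x @ 2.3501
    (5,2) via x @ 3.3854
    (6,2) via x @ 4.4206
    (6,3) via y @ 4.7137
    (7,3) via x @ 5.4559
    (8,3) via x @ 6.4912
    (9,3) via x @ 7.5265  # hit
  → r_5 = 7.5265
beam 6: φ=90°, α=60°
  direction (0.5000, 0.8660); cell (1,1); t to first gridline: x 0.5400, y 0.2540 (then +2.0000 / +1.1547)
    (1,2) via y @ 0.2540
    (2,2) via x @ 0.5400
    (2,3) via y @ 1.4087
    (3,3) via x @ 2.5400
    (3,4) via y @ 2.5634
    (3,5) via y @ 3.7181  # hit
  → r_6 = 3.7181
beam 7: φ=135°, α=105°
  direction (-0.2588, 0.9659); cell (1,1); t to first gridline: x 2.8205, y 0.2278 (then +3.8637 / +1.0353)
    (1,2) via y @ 0.2278
    (1,3) via y @ 1.2630
    (1,4) via y @ 2.2983
    (0,4) via x @ 2.8205  # hit
  → r_7 = 2.8205

ranges = [0.7558, 0.9007, 0.8075, 1.5600, 7.5265, 3.7181, 2.8205]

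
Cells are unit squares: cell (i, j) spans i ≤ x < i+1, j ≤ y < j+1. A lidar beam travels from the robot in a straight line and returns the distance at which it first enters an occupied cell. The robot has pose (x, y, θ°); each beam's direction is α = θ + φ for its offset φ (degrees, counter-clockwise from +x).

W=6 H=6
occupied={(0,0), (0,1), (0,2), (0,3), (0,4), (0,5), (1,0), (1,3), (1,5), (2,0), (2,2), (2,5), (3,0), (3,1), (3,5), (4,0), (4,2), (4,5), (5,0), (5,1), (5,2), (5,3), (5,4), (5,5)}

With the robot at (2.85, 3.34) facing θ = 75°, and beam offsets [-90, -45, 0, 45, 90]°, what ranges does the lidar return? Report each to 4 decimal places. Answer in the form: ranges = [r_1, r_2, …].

beam 1: φ=-90°, α=345°
  cosα=0.9659 sinα=-0.2588 | (2,3) | tMaxX 0.1553 tMaxY 1.3137 | tΔX 1.0353 tΔY 3.8637
    t=0.1553 [x] (3,3)
    t=1.1906 [x] (4,3)
    t=1.3137 [y] (4,2) — stop
  → r_1 = 1.3137
beam 2: φ=-45°, α=30°
  cosα=0.8660 sinα=0.5000 | (2,3) | tMaxX 0.1732 tMaxY 1.3200 | tΔX 1.1547 tΔY 2.0000
    t=0.1732 [x] (3,3)
    t=1.3200 [y] (3,4)
    t=1.3279 [x] (4,4)
    t=2.4826 [x] (5,4) — stop
  → r_2 = 2.4826
beam 3: φ=0°, α=75°
  cosα=0.2588 sinα=0.9659 | (2,3) | tMaxX 0.5796 tMaxY 0.6833 | tΔX 3.8637 tΔY 1.0353
    t=0.5796 [x] (3,3)
    t=0.6833 [y] (3,4)
    t=1.7186 [y] (3,5) — stop
  → r_3 = 1.7186
beam 4: φ=45°, α=120°
  cosα=-0.5000 sinα=0.8660 | (2,3) | tMaxX 1.7000 tMaxY 0.7621 | tΔX 2.0000 tΔY 1.1547
    t=0.7621 [y] (2,4)
    t=1.7000 [x] (1,4)
    t=1.9168 [y] (1,5) — stop
  → r_4 = 1.9168
beam 5: φ=90°, α=165°
  cosα=-0.9659 sinα=0.2588 | (2,3) | tMaxX 0.8800 tMaxY 2.5500 | tΔX 1.0353 tΔY 3.8637
    t=0.8800 [x] (1,3) — stop
  → r_5 = 0.8800

ranges = [1.3137, 2.4826, 1.7186, 1.9168, 0.8800]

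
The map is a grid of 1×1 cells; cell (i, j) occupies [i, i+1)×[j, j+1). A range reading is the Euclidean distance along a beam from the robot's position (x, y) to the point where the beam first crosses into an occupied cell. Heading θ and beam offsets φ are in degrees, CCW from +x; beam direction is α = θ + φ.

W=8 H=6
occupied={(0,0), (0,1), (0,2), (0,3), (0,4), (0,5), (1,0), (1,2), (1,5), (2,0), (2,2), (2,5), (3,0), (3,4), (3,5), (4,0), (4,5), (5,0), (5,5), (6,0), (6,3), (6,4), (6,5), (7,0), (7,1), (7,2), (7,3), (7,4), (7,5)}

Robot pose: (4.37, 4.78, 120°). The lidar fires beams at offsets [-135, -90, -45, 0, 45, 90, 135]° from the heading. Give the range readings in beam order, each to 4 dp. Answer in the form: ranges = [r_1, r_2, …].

ranges = [1.6875, 0.4400, 0.2278, 0.2540, 0.3831, 0.4272, 3.9133]

beam 1: φ=-135°, α=345°
  dir = (cos 345°, sin 345°) = (0.9659, -0.2588); from cell (4,4)
  next x-line at t=0.6522, next y-line at t=3.0137; Δt_x=1.0353, Δt_y=3.8637
    x: enter (5,4) at t=0.6522
    x: enter (6,4) at t=1.6875 ← occupied
  → r_1 = 1.6875
beam 2: φ=-90°, α=30°
  dir = (cos 30°, sin 30°) = (0.8660, 0.5000); from cell (4,4)
  next x-line at t=0.7275, next y-line at t=0.4400; Δt_x=1.1547, Δt_y=2.0000
    y: enter (4,5) at t=0.4400 ← occupied
  → r_2 = 0.4400
beam 3: φ=-45°, α=75°
  dir = (cos 75°, sin 75°) = (0.2588, 0.9659); from cell (4,4)
  next x-line at t=2.4341, next y-line at t=0.2278; Δt_x=3.8637, Δt_y=1.0353
    y: enter (4,5) at t=0.2278 ← occupied
  → r_3 = 0.2278
beam 4: φ=0°, α=120°
  dir = (cos 120°, sin 120°) = (-0.5000, 0.8660); from cell (4,4)
  next x-line at t=0.7400, next y-line at t=0.2540; Δt_x=2.0000, Δt_y=1.1547
    y: enter (4,5) at t=0.2540 ← occupied
  → r_4 = 0.2540
beam 5: φ=45°, α=165°
  dir = (cos 165°, sin 165°) = (-0.9659, 0.2588); from cell (4,4)
  next x-line at t=0.3831, next y-line at t=0.8500; Δt_x=1.0353, Δt_y=3.8637
    x: enter (3,4) at t=0.3831 ← occupied
  → r_5 = 0.3831
beam 6: φ=90°, α=210°
  dir = (cos 210°, sin 210°) = (-0.8660, -0.5000); from cell (4,4)
  next x-line at t=0.4272, next y-line at t=1.5600; Δt_x=1.1547, Δt_y=2.0000
    x: enter (3,4) at t=0.4272 ← occupied
  → r_6 = 0.4272
beam 7: φ=135°, α=255°
  dir = (cos 255°, sin 255°) = (-0.2588, -0.9659); from cell (4,4)
  next x-line at t=1.4296, next y-line at t=0.8075; Δt_x=3.8637, Δt_y=1.0353
    y: enter (4,3) at t=0.8075
    x: enter (3,3) at t=1.4296
    y: enter (3,2) at t=1.8428
    y: enter (3,1) at t=2.8781
    y: enter (3,0) at t=3.9133 ← occupied
  → r_7 = 3.9133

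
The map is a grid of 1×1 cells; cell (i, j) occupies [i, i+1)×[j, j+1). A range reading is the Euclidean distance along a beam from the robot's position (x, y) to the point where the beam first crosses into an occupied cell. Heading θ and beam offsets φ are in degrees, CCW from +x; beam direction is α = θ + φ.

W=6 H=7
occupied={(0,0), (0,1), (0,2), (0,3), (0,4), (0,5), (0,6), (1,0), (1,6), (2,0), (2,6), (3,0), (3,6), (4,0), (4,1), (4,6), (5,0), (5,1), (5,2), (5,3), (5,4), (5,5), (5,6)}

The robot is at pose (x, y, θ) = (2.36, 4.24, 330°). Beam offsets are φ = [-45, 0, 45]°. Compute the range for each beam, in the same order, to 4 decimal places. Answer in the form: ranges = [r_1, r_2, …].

ranges = [3.3543, 3.0484, 2.7331]

beam 1: φ=-45°, α=285°
  d=(0.2588,-0.9659)  start (2,4)  tX=2.4728 tY=0.2485  stride 1/|dx|=3.8637 1/|dy|=1.0353
    cross y-line → (2,3), t=0.2485
    cross y-line → (2,2), t=1.2837
    cross y-line → (2,1), t=2.3190
    cross x-line → (3,1), t=2.4728
    cross y-line → (3,0), t=3.3543 (wall)
  → r_1 = 3.3543
beam 2: φ=0°, α=330°
  d=(0.8660,-0.5000)  start (2,4)  tX=0.7390 tY=0.4800  stride 1/|dx|=1.1547 1/|dy|=2.0000
    cross y-line → (2,3), t=0.4800
    cross x-line → (3,3), t=0.7390
    cross x-line → (4,3), t=1.8937
    cross y-line → (4,2), t=2.4800
    cross x-line → (5,2), t=3.0484 (wall)
  → r_2 = 3.0484
beam 3: φ=45°, α=15°
  d=(0.9659,0.2588)  start (2,4)  tX=0.6626 tY=2.9364  stride 1/|dx|=1.0353 1/|dy|=3.8637
    cross x-line → (3,4), t=0.6626
    cross x-line → (4,4), t=1.6979
    cross x-line → (5,4), t=2.7331 (wall)
  → r_3 = 2.7331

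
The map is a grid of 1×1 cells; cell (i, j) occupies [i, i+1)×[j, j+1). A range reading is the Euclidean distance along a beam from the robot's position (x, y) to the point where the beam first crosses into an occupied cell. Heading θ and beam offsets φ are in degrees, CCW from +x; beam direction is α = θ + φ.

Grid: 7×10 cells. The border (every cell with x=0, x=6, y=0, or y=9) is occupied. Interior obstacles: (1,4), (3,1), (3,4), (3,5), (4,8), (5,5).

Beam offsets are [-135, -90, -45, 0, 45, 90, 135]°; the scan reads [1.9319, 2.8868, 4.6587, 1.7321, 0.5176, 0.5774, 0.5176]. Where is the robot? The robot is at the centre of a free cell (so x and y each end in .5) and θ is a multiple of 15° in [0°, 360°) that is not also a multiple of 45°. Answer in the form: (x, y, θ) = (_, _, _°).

(x, y, θ) = (1.5, 3.5, 30°)

Enumerate (i+0.5, j+0.5, θ) over the 34 free cells and 16 admissible headings. For each, cast all 7 beams and compare to the given ranges.
  (2.5, 8.5, 240°): beam 1 = 0.5176 ≠ 1.9319 ✗
  (2.5, 5.5, 345°): beam 1 = 1.0000 ≠ 1.9319 ✗
  (4.5, 3.5, 330°): beam 1 = 3.6235 ≠ 1.9319 ✗
  (5.5, 4.5, 60°): beam 2 = 0.5774 ≠ 2.8868 ✗
  (5.5, 2.5, 30°): beam 1 = 1.5529 ≠ 1.9319 ✗
  …
  (1.5, 3.5, 30°): r_1=1.9319, r_2=2.8868, r_3=4.6587, r_4=1.7321, r_5=0.5176, r_6=0.5774, r_7=0.5176 — all match ✓
Only this pose fits every beam.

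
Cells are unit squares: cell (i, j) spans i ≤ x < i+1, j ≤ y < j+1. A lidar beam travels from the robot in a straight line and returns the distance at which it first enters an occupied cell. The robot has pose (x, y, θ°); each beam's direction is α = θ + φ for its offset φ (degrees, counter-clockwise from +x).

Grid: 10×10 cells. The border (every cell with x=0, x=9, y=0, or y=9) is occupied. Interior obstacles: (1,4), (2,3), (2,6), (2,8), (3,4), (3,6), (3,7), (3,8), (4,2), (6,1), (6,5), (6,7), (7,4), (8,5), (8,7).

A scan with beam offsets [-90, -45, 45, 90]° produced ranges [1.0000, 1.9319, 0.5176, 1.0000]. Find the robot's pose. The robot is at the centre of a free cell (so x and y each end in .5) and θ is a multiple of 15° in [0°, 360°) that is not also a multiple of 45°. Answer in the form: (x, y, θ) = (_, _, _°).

Candidates: 49 free-cell centres × 16 headings = 784 poses. Raycast each; keep the one whose scan matches to 4 dp.
  (1.5, 7.5, 285°): beam 1 = 0.5176 ≠ 1.0000 ✗
  (4.5, 8.5, 345°): beam 1 = 1.9319 ≠ 1.0000 ✗
  (4.5, 4.5, 300°): beam 1 = 0.5774 ≠ 1.0000 ✗
  (8.5, 4.5, 15°): beam 1 = 1.9319 ≠ 1.0000 ✗
  …
  (5.5, 8.5, 60°): r_1=1.0000, r_2=1.9319, r_3=0.5176, r_4=1.0000 — all match ✓
Unique over the lattice → pose = (5.5, 8.5, 60°).

(x, y, θ) = (5.5, 8.5, 60°)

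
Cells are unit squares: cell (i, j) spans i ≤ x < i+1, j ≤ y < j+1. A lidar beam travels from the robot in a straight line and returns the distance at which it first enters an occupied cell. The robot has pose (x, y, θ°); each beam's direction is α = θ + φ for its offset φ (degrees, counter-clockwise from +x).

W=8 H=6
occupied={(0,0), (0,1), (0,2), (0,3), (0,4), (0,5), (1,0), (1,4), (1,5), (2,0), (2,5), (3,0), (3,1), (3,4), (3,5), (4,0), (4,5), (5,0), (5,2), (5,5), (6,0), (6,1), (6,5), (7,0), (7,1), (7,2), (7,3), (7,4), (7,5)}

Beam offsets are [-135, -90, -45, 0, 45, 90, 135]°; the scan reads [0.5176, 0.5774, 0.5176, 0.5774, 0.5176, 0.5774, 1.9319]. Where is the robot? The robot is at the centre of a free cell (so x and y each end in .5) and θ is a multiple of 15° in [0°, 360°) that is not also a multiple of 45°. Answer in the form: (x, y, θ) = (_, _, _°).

The pose lattice has 19·16 = 304 candidates. Test each by forward raycasting.
  (4.5, 1.5, 300°): beam 5 = 1.5529 ≠ 0.5176 ✗
  (1.5, 2.5, 195°): beam 1 = 2.8868 ≠ 0.5176 ✗
  (5.5, 1.5, 150°): beam 4 = 5.0000 ≠ 0.5774 ✗
  (2.5, 4.5, 60°): beam 1 = 2.5882 ≠ 0.5176 ✗
  …
  (6.5, 2.5, 300°): r_1=0.5176, r_2=0.5774, r_3=0.5176, r_4=0.5774, r_5=0.5176, r_6=0.5774, r_7=1.9319 — all match ✓
Only this pose fits every beam.

(x, y, θ) = (6.5, 2.5, 300°)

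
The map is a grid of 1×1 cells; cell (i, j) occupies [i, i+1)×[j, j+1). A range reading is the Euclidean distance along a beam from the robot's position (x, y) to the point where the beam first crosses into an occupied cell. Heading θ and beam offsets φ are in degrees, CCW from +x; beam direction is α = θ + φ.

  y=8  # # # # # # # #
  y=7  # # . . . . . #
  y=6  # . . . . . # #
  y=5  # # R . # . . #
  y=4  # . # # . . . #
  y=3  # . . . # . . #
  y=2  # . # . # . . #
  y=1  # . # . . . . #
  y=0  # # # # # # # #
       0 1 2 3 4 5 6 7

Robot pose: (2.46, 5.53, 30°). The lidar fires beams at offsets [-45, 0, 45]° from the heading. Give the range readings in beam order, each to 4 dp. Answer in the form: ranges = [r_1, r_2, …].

beam 1: φ=-45°, α=345°
  cosα=0.9659 sinα=-0.2588 | (2,5) | tMaxX 0.5590 tMaxY 2.0478 | tΔX 1.0353 tΔY 3.8637
    t=0.5590 [x] (3,5)
    t=1.5943 [x] (4,5) — stop
  → r_1 = 1.5943
beam 2: φ=0°, α=30°
  cosα=0.8660 sinα=0.5000 | (2,5) | tMaxX 0.6235 tMaxY 0.9400 | tΔX 1.1547 tΔY 2.0000
    t=0.6235 [x] (3,5)
    t=0.9400 [y] (3,6)
    t=1.7782 [x] (4,6)
    t=2.9329 [x] (5,6)
    t=2.9400 [y] (5,7)
    t=4.0876 [x] (6,7)
    t=4.9400 [y] (6,8) — stop
  → r_2 = 4.9400
beam 3: φ=45°, α=75°
  cosα=0.2588 sinα=0.9659 | (2,5) | tMaxX 2.0864 tMaxY 0.4866 | tΔX 3.8637 tΔY 1.0353
    t=0.4866 [y] (2,6)
    t=1.5219 [y] (2,7)
    t=2.0864 [x] (3,7)
    t=2.5571 [y] (3,8) — stop
  → r_3 = 2.5571

ranges = [1.5943, 4.9400, 2.5571]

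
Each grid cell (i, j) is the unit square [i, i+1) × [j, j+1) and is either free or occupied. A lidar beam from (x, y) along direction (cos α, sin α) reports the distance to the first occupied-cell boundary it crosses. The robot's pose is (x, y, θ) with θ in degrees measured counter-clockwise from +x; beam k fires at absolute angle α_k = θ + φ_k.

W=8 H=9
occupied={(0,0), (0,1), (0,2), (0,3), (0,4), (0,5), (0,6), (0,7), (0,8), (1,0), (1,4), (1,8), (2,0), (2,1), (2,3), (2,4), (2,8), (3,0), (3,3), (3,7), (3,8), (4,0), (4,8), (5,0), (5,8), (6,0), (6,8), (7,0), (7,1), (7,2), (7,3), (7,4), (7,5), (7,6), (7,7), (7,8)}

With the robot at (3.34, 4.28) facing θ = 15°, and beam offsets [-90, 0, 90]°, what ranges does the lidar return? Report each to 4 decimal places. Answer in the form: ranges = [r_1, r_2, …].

beam 1: φ=-90°, α=285°
  cosα=0.2588 sinα=-0.9659 | (3,4) | tMaxX 2.5500 tMaxY 0.2899 | tΔX 3.8637 tΔY 1.0353
    t=0.2899 [y] (3,3) — stop
  → r_1 = 0.2899
beam 2: φ=0°, α=15°
  cosα=0.9659 sinα=0.2588 | (3,4) | tMaxX 0.6833 tMaxY 2.7819 | tΔX 1.0353 tΔY 3.8637
    t=0.6833 [x] (4,4)
    t=1.7186 [x] (5,4)
    t=2.7538 [x] (6,4)
    t=2.7819 [y] (6,5)
    t=3.7891 [x] (7,5) — stop
  → r_2 = 3.7891
beam 3: φ=90°, α=105°
  cosα=-0.2588 sinα=0.9659 | (3,4) | tMaxX 1.3137 tMaxY 0.7454 | tΔX 3.8637 tΔY 1.0353
    t=0.7454 [y] (3,5)
    t=1.3137 [x] (2,5)
    t=1.7807 [y] (2,6)
    t=2.8160 [y] (2,7)
    t=3.8512 [y] (2,8) — stop
  → r_3 = 3.8512

ranges = [0.2899, 3.7891, 3.8512]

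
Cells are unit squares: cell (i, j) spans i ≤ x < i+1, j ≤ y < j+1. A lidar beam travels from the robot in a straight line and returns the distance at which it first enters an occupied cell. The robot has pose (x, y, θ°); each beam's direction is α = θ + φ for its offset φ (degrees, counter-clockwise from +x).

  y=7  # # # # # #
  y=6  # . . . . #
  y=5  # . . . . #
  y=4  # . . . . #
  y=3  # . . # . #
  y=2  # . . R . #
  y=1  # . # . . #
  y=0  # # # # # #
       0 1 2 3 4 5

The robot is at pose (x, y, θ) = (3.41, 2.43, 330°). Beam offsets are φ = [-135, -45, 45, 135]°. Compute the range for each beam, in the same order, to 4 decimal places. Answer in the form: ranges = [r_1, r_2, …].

beam 1: φ=-135°, α=195°
  d=(-0.9659,-0.2588)  start (3,2)  tX=0.4245 tY=1.6614  stride 1/|dx|=1.0353 1/|dy|=3.8637
    cross x-line → (2,2), t=0.4245
    cross x-line → (1,2), t=1.4597
    cross y-line → (1,1), t=1.6614
    cross x-line → (0,1), t=2.4950 (wall)
  → r_1 = 2.4950
beam 2: φ=-45°, α=285°
  d=(0.2588,-0.9659)  start (3,2)  tX=2.2796 tY=0.4452  stride 1/|dx|=3.8637 1/|dy|=1.0353
    cross y-line → (3,1), t=0.4452
    cross y-line → (3,0), t=1.4804 (wall)
  → r_2 = 1.4804
beam 3: φ=45°, α=15°
  d=(0.9659,0.2588)  start (3,2)  tX=0.6108 tY=2.2023  stride 1/|dx|=1.0353 1/|dy|=3.8637
    cross x-line → (4,2), t=0.6108
    cross x-line → (5,2), t=1.6461 (wall)
  → r_3 = 1.6461
beam 4: φ=135°, α=105°
  d=(-0.2588,0.9659)  start (3,2)  tX=1.5841 tY=0.5901  stride 1/|dx|=3.8637 1/|dy|=1.0353
    cross y-line → (3,3), t=0.5901 (wall)
  → r_4 = 0.5901

ranges = [2.4950, 1.4804, 1.6461, 0.5901]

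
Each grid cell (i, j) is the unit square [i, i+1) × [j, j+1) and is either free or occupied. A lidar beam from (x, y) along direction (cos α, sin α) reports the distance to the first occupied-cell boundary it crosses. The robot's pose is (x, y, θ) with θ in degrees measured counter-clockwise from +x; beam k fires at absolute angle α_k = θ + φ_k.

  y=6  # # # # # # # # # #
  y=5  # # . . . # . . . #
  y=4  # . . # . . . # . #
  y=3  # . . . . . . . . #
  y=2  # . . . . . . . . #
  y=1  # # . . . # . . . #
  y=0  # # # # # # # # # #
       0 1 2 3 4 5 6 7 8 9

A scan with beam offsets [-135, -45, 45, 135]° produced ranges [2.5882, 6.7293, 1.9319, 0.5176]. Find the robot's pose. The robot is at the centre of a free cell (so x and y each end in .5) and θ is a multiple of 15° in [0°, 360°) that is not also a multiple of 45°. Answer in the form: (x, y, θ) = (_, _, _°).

The pose lattice has 34·16 = 544 candidates. Test each by forward raycasting.
  (6.5, 2.5, 345°): beam 1 = 1.0000 ≠ 2.5882 ✗
  (5.5, 2.5, 300°): beam 1 = 4.6587 ≠ 2.5882 ✗
  (8.5, 3.5, 15°): beam 1 = 2.8868 ≠ 2.5882 ✗
  (4.5, 3.5, 30°): beam 2 = 4.6587 ≠ 6.7293 ✗
  …
  (8.5, 3.5, 240°): r_1=2.5882, r_2=6.7293, r_3=1.9319, r_4=0.5176 — all match ✓
Unique over the lattice → pose = (8.5, 3.5, 240°).

(x, y, θ) = (8.5, 3.5, 240°)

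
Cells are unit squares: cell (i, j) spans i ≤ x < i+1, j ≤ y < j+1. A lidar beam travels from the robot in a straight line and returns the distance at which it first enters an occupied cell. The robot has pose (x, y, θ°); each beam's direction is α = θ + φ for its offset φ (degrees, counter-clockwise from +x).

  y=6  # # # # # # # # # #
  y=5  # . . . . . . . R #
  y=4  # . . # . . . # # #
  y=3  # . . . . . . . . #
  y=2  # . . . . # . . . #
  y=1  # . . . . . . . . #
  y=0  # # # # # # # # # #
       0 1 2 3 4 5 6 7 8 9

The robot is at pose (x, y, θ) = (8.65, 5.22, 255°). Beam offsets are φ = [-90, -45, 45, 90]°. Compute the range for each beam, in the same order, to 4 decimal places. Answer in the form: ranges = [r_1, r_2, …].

beam 1: φ=-90°, α=165°
  cosα=-0.9659 sinα=0.2588 | (8,5) | tMaxX 0.6729 tMaxY 3.0137 | tΔX 1.0353 tΔY 3.8637
    t=0.6729 [x] (7,5)
    t=1.7082 [x] (6,5)
    t=2.7435 [x] (5,5)
    t=3.0137 [y] (5,6) — stop
  → r_1 = 3.0137
beam 2: φ=-45°, α=210°
  cosα=-0.8660 sinα=-0.5000 | (8,5) | tMaxX 0.7506 tMaxY 0.4400 | tΔX 1.1547 tΔY 2.0000
    t=0.4400 [y] (8,4) — stop
  → r_2 = 0.4400
beam 3: φ=45°, α=300°
  cosα=0.5000 sinα=-0.8660 | (8,5) | tMaxX 0.7000 tMaxY 0.2540 | tΔX 2.0000 tΔY 1.1547
    t=0.2540 [y] (8,4) — stop
  → r_3 = 0.2540
beam 4: φ=90°, α=345°
  cosα=0.9659 sinα=-0.2588 | (8,5) | tMaxX 0.3623 tMaxY 0.8500 | tΔX 1.0353 tΔY 3.8637
    t=0.3623 [x] (9,5) — stop
  → r_4 = 0.3623

ranges = [3.0137, 0.4400, 0.2540, 0.3623]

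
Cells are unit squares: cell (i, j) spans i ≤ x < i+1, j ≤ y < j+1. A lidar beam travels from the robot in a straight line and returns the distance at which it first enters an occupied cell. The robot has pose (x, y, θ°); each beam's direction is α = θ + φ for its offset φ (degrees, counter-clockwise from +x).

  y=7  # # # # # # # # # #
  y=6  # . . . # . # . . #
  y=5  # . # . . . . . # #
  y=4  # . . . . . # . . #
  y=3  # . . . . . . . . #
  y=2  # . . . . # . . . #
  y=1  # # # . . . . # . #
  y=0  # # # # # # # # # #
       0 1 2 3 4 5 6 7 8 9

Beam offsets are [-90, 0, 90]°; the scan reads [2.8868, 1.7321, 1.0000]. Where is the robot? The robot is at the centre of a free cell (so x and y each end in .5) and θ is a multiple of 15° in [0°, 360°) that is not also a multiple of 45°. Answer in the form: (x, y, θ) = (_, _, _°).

The pose lattice has 39·16 = 624 candidates. Test each by forward raycasting.
  (1.5, 4.5, 120°): beam 1 = 1.0000 ≠ 2.8868 ✗
  (3.5, 1.5, 105°): beam 1 = 1.9319 ≠ 2.8868 ✗
  (3.5, 6.5, 330°): beam 1 = 1.0000 ≠ 2.8868 ✗
  (5.5, 3.5, 210°): beam 2 = 3.0000 ≠ 1.7321 ✗
  …
  (7.5, 3.5, 30°): r_1=2.8868, r_2=1.7321, r_3=1.0000 — all match ✓
Unique over the lattice → pose = (7.5, 3.5, 30°).

(x, y, θ) = (7.5, 3.5, 30°)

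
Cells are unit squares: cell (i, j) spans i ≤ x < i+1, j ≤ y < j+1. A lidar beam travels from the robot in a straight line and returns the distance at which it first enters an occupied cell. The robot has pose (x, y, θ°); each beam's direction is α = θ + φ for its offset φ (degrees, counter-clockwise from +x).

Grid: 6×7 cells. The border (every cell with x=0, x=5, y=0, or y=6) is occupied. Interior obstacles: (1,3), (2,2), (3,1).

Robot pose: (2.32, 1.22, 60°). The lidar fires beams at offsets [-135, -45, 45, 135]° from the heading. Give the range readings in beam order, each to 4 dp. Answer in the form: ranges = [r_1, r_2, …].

ranges = [0.2278, 0.7040, 0.8075, 0.8500]

beam 1: φ=-135°, α=285°
  d=(0.2588,-0.9659)  start (2,1)  tX=2.6273 tY=0.2278  stride 1/|dx|=3.8637 1/|dy|=1.0353
    cross y-line → (2,0), t=0.2278 (wall)
  → r_1 = 0.2278
beam 2: φ=-45°, α=15°
  d=(0.9659,0.2588)  start (2,1)  tX=0.7040 tY=3.0137  stride 1/|dx|=1.0353 1/|dy|=3.8637
    cross x-line → (3,1), t=0.7040 (wall)
  → r_2 = 0.7040
beam 3: φ=45°, α=105°
  d=(-0.2588,0.9659)  start (2,1)  tX=1.2364 tY=0.8075  stride 1/|dx|=3.8637 1/|dy|=1.0353
    cross y-line → (2,2), t=0.8075 (wall)
  → r_3 = 0.8075
beam 4: φ=135°, α=195°
  d=(-0.9659,-0.2588)  start (2,1)  tX=0.3313 tY=0.8500  stride 1/|dx|=1.0353 1/|dy|=3.8637
    cross x-line → (1,1), t=0.3313
    cross y-line → (1,0), t=0.8500 (wall)
  → r_4 = 0.8500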